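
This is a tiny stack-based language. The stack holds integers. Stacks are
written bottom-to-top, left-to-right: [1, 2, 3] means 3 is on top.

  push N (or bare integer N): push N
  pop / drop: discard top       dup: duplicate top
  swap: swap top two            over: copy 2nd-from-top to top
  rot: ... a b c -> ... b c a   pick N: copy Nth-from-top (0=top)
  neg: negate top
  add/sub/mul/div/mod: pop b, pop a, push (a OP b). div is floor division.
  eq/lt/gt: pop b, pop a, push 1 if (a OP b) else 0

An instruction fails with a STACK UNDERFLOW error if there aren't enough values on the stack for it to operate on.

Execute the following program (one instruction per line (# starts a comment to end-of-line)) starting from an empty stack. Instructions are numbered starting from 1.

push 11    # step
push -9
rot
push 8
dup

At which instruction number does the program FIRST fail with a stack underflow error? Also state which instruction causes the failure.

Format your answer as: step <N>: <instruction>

Answer: step 3: rot

Derivation:
Step 1 ('push 11'): stack = [11], depth = 1
Step 2 ('push -9'): stack = [11, -9], depth = 2
Step 3 ('rot'): needs 3 value(s) but depth is 2 — STACK UNDERFLOW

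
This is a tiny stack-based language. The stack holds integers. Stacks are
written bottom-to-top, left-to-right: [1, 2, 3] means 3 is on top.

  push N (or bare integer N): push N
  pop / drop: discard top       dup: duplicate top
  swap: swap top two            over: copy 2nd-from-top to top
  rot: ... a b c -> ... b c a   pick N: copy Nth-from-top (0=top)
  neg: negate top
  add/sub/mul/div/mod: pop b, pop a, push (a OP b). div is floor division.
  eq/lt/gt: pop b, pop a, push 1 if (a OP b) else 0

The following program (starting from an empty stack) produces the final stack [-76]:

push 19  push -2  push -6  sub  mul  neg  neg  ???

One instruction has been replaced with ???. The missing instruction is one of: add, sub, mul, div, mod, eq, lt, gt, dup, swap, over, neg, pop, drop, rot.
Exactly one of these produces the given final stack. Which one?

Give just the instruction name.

Stack before ???: [76]
Stack after ???:  [-76]
The instruction that transforms [76] -> [-76] is: neg

Answer: neg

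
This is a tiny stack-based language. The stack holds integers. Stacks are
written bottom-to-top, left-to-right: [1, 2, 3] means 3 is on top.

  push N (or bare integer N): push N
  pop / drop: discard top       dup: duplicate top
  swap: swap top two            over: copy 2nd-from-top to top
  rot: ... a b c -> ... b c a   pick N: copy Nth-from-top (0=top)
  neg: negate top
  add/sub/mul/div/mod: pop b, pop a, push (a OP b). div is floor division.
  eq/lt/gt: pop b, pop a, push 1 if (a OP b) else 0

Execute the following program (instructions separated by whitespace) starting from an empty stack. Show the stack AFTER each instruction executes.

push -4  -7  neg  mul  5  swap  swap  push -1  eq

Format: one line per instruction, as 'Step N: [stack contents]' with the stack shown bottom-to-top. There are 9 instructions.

Step 1: [-4]
Step 2: [-4, -7]
Step 3: [-4, 7]
Step 4: [-28]
Step 5: [-28, 5]
Step 6: [5, -28]
Step 7: [-28, 5]
Step 8: [-28, 5, -1]
Step 9: [-28, 0]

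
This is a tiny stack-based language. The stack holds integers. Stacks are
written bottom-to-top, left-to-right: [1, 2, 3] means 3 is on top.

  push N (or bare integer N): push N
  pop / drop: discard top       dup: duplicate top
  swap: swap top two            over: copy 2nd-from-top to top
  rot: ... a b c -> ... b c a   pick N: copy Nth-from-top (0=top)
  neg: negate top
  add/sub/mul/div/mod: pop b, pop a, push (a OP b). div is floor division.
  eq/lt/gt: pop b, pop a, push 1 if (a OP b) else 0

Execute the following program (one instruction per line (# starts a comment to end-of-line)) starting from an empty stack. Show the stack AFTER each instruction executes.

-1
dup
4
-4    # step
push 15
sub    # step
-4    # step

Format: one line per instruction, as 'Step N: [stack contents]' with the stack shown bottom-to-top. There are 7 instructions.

Step 1: [-1]
Step 2: [-1, -1]
Step 3: [-1, -1, 4]
Step 4: [-1, -1, 4, -4]
Step 5: [-1, -1, 4, -4, 15]
Step 6: [-1, -1, 4, -19]
Step 7: [-1, -1, 4, -19, -4]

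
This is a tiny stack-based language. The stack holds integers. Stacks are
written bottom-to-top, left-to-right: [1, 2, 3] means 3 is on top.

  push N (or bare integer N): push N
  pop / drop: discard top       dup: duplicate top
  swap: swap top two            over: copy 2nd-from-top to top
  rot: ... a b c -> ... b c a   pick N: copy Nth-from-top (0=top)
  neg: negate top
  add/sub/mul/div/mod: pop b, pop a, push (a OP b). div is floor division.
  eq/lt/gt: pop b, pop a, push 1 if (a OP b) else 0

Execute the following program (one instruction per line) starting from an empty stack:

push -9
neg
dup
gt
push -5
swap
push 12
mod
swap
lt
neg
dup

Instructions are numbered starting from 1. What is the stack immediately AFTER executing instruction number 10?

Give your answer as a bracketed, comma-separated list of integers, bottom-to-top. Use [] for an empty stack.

Answer: [0]

Derivation:
Step 1 ('push -9'): [-9]
Step 2 ('neg'): [9]
Step 3 ('dup'): [9, 9]
Step 4 ('gt'): [0]
Step 5 ('push -5'): [0, -5]
Step 6 ('swap'): [-5, 0]
Step 7 ('push 12'): [-5, 0, 12]
Step 8 ('mod'): [-5, 0]
Step 9 ('swap'): [0, -5]
Step 10 ('lt'): [0]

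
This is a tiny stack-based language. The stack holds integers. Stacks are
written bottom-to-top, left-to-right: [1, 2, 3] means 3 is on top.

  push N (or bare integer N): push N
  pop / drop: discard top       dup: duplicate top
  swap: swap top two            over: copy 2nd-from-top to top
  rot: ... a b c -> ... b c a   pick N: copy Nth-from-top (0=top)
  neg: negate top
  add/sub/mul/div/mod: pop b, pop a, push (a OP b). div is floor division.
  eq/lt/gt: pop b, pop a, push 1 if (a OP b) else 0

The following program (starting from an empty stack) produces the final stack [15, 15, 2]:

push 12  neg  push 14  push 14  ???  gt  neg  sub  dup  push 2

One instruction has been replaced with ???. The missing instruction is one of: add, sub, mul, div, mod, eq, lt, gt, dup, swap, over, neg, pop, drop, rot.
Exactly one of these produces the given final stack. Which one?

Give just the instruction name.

Stack before ???: [-12, 14, 14]
Stack after ???:  [14, 14, -12]
The instruction that transforms [-12, 14, 14] -> [14, 14, -12] is: rot

Answer: rot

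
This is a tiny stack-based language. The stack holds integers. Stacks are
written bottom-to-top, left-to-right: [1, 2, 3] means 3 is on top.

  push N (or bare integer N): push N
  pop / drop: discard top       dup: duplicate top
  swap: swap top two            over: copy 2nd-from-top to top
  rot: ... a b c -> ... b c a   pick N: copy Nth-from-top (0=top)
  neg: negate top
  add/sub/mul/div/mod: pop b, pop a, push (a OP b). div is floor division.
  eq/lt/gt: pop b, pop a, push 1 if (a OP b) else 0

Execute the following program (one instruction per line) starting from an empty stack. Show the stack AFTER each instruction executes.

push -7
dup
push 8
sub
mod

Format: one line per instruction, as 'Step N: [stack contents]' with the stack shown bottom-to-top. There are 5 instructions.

Step 1: [-7]
Step 2: [-7, -7]
Step 3: [-7, -7, 8]
Step 4: [-7, -15]
Step 5: [-7]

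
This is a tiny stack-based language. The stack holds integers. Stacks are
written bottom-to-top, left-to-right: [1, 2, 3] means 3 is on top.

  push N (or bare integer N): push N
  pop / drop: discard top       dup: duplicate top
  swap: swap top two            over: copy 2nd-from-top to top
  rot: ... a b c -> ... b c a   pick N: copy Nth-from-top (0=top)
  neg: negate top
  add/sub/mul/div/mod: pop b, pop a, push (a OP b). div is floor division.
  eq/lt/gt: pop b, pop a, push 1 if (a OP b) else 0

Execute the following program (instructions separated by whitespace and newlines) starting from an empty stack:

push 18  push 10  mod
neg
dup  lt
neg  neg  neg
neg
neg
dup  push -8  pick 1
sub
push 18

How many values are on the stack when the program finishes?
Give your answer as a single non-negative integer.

Answer: 4

Derivation:
After 'push 18': stack = [18] (depth 1)
After 'push 10': stack = [18, 10] (depth 2)
After 'mod': stack = [8] (depth 1)
After 'neg': stack = [-8] (depth 1)
After 'dup': stack = [-8, -8] (depth 2)
After 'lt': stack = [0] (depth 1)
After 'neg': stack = [0] (depth 1)
After 'neg': stack = [0] (depth 1)
After 'neg': stack = [0] (depth 1)
After 'neg': stack = [0] (depth 1)
After 'neg': stack = [0] (depth 1)
After 'dup': stack = [0, 0] (depth 2)
After 'push -8': stack = [0, 0, -8] (depth 3)
After 'pick 1': stack = [0, 0, -8, 0] (depth 4)
After 'sub': stack = [0, 0, -8] (depth 3)
After 'push 18': stack = [0, 0, -8, 18] (depth 4)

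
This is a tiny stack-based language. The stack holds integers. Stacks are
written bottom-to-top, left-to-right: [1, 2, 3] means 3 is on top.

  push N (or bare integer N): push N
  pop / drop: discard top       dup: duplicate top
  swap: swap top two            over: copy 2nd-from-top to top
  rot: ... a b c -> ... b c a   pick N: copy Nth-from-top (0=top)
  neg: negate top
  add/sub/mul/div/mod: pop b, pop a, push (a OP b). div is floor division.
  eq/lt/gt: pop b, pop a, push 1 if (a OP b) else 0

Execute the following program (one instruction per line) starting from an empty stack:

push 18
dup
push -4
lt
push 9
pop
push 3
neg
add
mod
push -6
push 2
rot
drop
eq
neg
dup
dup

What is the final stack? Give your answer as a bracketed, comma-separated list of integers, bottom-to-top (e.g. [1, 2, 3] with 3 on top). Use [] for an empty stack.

After 'push 18': [18]
After 'dup': [18, 18]
After 'push -4': [18, 18, -4]
After 'lt': [18, 0]
After 'push 9': [18, 0, 9]
After 'pop': [18, 0]
After 'push 3': [18, 0, 3]
After 'neg': [18, 0, -3]
After 'add': [18, -3]
After 'mod': [0]
After 'push -6': [0, -6]
After 'push 2': [0, -6, 2]
After 'rot': [-6, 2, 0]
After 'drop': [-6, 2]
After 'eq': [0]
After 'neg': [0]
After 'dup': [0, 0]
After 'dup': [0, 0, 0]

Answer: [0, 0, 0]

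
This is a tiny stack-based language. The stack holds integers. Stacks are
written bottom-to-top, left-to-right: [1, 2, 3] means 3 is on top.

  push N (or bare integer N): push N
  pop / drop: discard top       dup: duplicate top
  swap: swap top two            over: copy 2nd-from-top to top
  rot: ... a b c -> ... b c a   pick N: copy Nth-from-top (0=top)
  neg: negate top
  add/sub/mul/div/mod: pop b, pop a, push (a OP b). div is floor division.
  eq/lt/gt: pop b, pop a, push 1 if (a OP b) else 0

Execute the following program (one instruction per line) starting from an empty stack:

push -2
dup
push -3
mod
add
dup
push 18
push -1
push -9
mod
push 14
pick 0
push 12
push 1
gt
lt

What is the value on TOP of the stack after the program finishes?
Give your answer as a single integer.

Answer: 0

Derivation:
After 'push -2': [-2]
After 'dup': [-2, -2]
After 'push -3': [-2, -2, -3]
After 'mod': [-2, -2]
After 'add': [-4]
After 'dup': [-4, -4]
After 'push 18': [-4, -4, 18]
After 'push -1': [-4, -4, 18, -1]
After 'push -9': [-4, -4, 18, -1, -9]
After 'mod': [-4, -4, 18, -1]
After 'push 14': [-4, -4, 18, -1, 14]
After 'pick 0': [-4, -4, 18, -1, 14, 14]
After 'push 12': [-4, -4, 18, -1, 14, 14, 12]
After 'push 1': [-4, -4, 18, -1, 14, 14, 12, 1]
After 'gt': [-4, -4, 18, -1, 14, 14, 1]
After 'lt': [-4, -4, 18, -1, 14, 0]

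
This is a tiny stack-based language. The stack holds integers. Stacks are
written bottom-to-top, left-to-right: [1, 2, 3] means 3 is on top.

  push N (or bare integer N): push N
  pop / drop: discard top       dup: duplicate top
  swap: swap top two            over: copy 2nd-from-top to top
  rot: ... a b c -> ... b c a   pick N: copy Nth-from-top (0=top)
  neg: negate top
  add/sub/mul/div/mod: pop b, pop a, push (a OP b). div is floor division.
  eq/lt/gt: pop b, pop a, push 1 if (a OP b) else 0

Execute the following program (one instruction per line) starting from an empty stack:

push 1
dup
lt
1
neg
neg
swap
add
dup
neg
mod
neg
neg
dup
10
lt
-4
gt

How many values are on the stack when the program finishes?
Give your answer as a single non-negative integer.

After 'push 1': stack = [1] (depth 1)
After 'dup': stack = [1, 1] (depth 2)
After 'lt': stack = [0] (depth 1)
After 'push 1': stack = [0, 1] (depth 2)
After 'neg': stack = [0, -1] (depth 2)
After 'neg': stack = [0, 1] (depth 2)
After 'swap': stack = [1, 0] (depth 2)
After 'add': stack = [1] (depth 1)
After 'dup': stack = [1, 1] (depth 2)
After 'neg': stack = [1, -1] (depth 2)
After 'mod': stack = [0] (depth 1)
After 'neg': stack = [0] (depth 1)
After 'neg': stack = [0] (depth 1)
After 'dup': stack = [0, 0] (depth 2)
After 'push 10': stack = [0, 0, 10] (depth 3)
After 'lt': stack = [0, 1] (depth 2)
After 'push -4': stack = [0, 1, -4] (depth 3)
After 'gt': stack = [0, 1] (depth 2)

Answer: 2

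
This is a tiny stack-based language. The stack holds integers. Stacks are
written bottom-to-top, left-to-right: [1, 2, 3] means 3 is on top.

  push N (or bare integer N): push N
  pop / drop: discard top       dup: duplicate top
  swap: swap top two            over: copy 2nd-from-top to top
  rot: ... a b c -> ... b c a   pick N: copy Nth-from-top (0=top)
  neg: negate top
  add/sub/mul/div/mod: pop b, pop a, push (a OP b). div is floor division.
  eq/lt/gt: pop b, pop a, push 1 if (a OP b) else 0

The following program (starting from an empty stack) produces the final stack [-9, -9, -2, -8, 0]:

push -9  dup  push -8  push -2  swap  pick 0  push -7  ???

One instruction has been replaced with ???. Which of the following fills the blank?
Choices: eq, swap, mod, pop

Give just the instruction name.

Answer: eq

Derivation:
Stack before ???: [-9, -9, -2, -8, -8, -7]
Stack after ???:  [-9, -9, -2, -8, 0]
Checking each choice:
  eq: MATCH
  swap: produces [-9, -9, -2, -8, -7, -8]
  mod: produces [-9, -9, -2, -8, -1]
  pop: produces [-9, -9, -2, -8, -8]


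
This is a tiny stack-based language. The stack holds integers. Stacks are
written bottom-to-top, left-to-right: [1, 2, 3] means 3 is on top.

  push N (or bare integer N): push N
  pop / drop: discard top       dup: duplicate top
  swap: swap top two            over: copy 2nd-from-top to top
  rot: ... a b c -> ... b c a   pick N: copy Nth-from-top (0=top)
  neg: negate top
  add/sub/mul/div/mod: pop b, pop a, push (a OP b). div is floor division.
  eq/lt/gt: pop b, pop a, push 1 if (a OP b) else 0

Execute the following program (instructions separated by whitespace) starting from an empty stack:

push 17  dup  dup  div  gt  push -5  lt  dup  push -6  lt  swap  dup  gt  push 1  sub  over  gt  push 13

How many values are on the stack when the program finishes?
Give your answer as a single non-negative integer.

After 'push 17': stack = [17] (depth 1)
After 'dup': stack = [17, 17] (depth 2)
After 'dup': stack = [17, 17, 17] (depth 3)
After 'div': stack = [17, 1] (depth 2)
After 'gt': stack = [1] (depth 1)
After 'push -5': stack = [1, -5] (depth 2)
After 'lt': stack = [0] (depth 1)
After 'dup': stack = [0, 0] (depth 2)
After 'push -6': stack = [0, 0, -6] (depth 3)
After 'lt': stack = [0, 0] (depth 2)
After 'swap': stack = [0, 0] (depth 2)
After 'dup': stack = [0, 0, 0] (depth 3)
After 'gt': stack = [0, 0] (depth 2)
After 'push 1': stack = [0, 0, 1] (depth 3)
After 'sub': stack = [0, -1] (depth 2)
After 'over': stack = [0, -1, 0] (depth 3)
After 'gt': stack = [0, 0] (depth 2)
After 'push 13': stack = [0, 0, 13] (depth 3)

Answer: 3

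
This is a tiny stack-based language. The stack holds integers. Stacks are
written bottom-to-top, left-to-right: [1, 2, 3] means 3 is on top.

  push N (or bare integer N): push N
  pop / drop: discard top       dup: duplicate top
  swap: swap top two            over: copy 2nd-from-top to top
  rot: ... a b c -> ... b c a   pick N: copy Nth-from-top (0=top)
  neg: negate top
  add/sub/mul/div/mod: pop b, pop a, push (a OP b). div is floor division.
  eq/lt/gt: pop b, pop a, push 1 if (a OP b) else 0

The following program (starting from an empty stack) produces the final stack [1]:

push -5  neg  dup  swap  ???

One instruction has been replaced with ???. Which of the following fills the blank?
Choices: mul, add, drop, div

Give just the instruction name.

Answer: div

Derivation:
Stack before ???: [5, 5]
Stack after ???:  [1]
Checking each choice:
  mul: produces [25]
  add: produces [10]
  drop: produces [5]
  div: MATCH


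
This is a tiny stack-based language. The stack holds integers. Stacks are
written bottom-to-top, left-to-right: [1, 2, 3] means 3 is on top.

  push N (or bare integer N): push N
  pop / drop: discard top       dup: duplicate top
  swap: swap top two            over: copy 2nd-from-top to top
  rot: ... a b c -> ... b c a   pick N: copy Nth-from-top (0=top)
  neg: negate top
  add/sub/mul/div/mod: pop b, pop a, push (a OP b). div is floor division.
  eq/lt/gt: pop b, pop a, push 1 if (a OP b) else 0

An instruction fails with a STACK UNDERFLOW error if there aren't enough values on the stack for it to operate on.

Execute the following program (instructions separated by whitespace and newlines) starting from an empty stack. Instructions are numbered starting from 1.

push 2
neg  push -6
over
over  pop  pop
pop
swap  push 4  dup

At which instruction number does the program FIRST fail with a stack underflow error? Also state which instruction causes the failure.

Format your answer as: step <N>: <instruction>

Step 1 ('push 2'): stack = [2], depth = 1
Step 2 ('neg'): stack = [-2], depth = 1
Step 3 ('push -6'): stack = [-2, -6], depth = 2
Step 4 ('over'): stack = [-2, -6, -2], depth = 3
Step 5 ('over'): stack = [-2, -6, -2, -6], depth = 4
Step 6 ('pop'): stack = [-2, -6, -2], depth = 3
Step 7 ('pop'): stack = [-2, -6], depth = 2
Step 8 ('pop'): stack = [-2], depth = 1
Step 9 ('swap'): needs 2 value(s) but depth is 1 — STACK UNDERFLOW

Answer: step 9: swap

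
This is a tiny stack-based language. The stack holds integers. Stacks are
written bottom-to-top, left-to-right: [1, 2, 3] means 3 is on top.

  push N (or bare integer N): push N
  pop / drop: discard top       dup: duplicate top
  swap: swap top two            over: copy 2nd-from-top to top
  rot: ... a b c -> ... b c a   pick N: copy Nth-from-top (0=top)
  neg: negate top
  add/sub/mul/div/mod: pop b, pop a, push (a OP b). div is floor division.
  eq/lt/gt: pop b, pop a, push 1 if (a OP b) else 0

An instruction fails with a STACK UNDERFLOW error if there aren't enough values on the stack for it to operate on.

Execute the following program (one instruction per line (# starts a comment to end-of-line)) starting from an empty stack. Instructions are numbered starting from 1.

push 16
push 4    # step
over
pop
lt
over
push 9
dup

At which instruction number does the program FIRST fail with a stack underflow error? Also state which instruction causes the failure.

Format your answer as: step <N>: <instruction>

Answer: step 6: over

Derivation:
Step 1 ('push 16'): stack = [16], depth = 1
Step 2 ('push 4'): stack = [16, 4], depth = 2
Step 3 ('over'): stack = [16, 4, 16], depth = 3
Step 4 ('pop'): stack = [16, 4], depth = 2
Step 5 ('lt'): stack = [0], depth = 1
Step 6 ('over'): needs 2 value(s) but depth is 1 — STACK UNDERFLOW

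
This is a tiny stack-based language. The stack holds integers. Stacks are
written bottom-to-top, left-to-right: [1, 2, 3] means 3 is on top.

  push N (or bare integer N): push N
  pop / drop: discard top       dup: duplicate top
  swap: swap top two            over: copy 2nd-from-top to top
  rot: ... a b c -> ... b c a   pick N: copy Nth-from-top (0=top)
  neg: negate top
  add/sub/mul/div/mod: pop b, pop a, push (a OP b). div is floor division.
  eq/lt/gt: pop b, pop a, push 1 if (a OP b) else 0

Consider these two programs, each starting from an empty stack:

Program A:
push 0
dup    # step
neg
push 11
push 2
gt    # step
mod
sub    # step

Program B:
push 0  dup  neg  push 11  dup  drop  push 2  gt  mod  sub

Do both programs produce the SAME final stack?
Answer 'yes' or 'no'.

Program A trace:
  After 'push 0': [0]
  After 'dup': [0, 0]
  After 'neg': [0, 0]
  After 'push 11': [0, 0, 11]
  After 'push 2': [0, 0, 11, 2]
  After 'gt': [0, 0, 1]
  After 'mod': [0, 0]
  After 'sub': [0]
Program A final stack: [0]

Program B trace:
  After 'push 0': [0]
  After 'dup': [0, 0]
  After 'neg': [0, 0]
  After 'push 11': [0, 0, 11]
  After 'dup': [0, 0, 11, 11]
  After 'drop': [0, 0, 11]
  After 'push 2': [0, 0, 11, 2]
  After 'gt': [0, 0, 1]
  After 'mod': [0, 0]
  After 'sub': [0]
Program B final stack: [0]
Same: yes

Answer: yes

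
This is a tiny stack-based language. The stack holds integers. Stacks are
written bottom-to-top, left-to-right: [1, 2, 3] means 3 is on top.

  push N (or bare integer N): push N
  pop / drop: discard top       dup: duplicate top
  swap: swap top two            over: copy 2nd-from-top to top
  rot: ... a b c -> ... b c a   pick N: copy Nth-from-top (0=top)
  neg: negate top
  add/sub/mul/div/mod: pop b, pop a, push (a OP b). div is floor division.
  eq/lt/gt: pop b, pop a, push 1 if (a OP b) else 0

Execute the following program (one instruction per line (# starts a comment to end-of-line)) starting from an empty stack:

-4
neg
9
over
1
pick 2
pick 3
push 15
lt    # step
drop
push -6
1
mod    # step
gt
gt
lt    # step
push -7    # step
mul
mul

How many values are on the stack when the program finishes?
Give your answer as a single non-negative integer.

Answer: 2

Derivation:
After 'push -4': stack = [-4] (depth 1)
After 'neg': stack = [4] (depth 1)
After 'push 9': stack = [4, 9] (depth 2)
After 'over': stack = [4, 9, 4] (depth 3)
After 'push 1': stack = [4, 9, 4, 1] (depth 4)
After 'pick 2': stack = [4, 9, 4, 1, 9] (depth 5)
After 'pick 3': stack = [4, 9, 4, 1, 9, 9] (depth 6)
After 'push 15': stack = [4, 9, 4, 1, 9, 9, 15] (depth 7)
After 'lt': stack = [4, 9, 4, 1, 9, 1] (depth 6)
After 'drop': stack = [4, 9, 4, 1, 9] (depth 5)
After 'push -6': stack = [4, 9, 4, 1, 9, -6] (depth 6)
After 'push 1': stack = [4, 9, 4, 1, 9, -6, 1] (depth 7)
After 'mod': stack = [4, 9, 4, 1, 9, 0] (depth 6)
After 'gt': stack = [4, 9, 4, 1, 1] (depth 5)
After 'gt': stack = [4, 9, 4, 0] (depth 4)
After 'lt': stack = [4, 9, 0] (depth 3)
After 'push -7': stack = [4, 9, 0, -7] (depth 4)
After 'mul': stack = [4, 9, 0] (depth 3)
After 'mul': stack = [4, 0] (depth 2)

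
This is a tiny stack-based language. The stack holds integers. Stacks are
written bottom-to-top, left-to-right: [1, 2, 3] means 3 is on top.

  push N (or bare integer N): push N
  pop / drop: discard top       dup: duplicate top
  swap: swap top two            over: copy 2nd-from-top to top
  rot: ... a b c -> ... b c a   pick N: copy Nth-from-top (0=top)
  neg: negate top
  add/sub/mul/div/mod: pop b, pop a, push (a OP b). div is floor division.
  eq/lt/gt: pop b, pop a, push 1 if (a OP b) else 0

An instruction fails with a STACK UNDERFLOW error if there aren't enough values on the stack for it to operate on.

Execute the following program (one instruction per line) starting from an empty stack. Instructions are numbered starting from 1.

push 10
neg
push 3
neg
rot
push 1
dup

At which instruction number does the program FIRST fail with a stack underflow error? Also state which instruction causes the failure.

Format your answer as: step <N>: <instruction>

Step 1 ('push 10'): stack = [10], depth = 1
Step 2 ('neg'): stack = [-10], depth = 1
Step 3 ('push 3'): stack = [-10, 3], depth = 2
Step 4 ('neg'): stack = [-10, -3], depth = 2
Step 5 ('rot'): needs 3 value(s) but depth is 2 — STACK UNDERFLOW

Answer: step 5: rot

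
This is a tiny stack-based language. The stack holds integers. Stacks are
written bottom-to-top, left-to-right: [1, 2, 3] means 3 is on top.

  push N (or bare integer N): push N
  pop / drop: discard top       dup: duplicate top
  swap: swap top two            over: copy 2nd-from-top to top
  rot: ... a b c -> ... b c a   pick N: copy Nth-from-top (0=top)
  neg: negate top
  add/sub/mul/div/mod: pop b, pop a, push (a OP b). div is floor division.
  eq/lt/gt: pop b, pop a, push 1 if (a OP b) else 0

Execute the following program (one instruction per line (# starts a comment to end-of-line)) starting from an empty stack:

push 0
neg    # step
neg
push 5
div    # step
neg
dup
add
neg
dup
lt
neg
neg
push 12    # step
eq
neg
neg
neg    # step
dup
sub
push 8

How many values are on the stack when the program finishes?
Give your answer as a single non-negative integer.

After 'push 0': stack = [0] (depth 1)
After 'neg': stack = [0] (depth 1)
After 'neg': stack = [0] (depth 1)
After 'push 5': stack = [0, 5] (depth 2)
After 'div': stack = [0] (depth 1)
After 'neg': stack = [0] (depth 1)
After 'dup': stack = [0, 0] (depth 2)
After 'add': stack = [0] (depth 1)
After 'neg': stack = [0] (depth 1)
After 'dup': stack = [0, 0] (depth 2)
  ...
After 'neg': stack = [0] (depth 1)
After 'neg': stack = [0] (depth 1)
After 'push 12': stack = [0, 12] (depth 2)
After 'eq': stack = [0] (depth 1)
After 'neg': stack = [0] (depth 1)
After 'neg': stack = [0] (depth 1)
After 'neg': stack = [0] (depth 1)
After 'dup': stack = [0, 0] (depth 2)
After 'sub': stack = [0] (depth 1)
After 'push 8': stack = [0, 8] (depth 2)

Answer: 2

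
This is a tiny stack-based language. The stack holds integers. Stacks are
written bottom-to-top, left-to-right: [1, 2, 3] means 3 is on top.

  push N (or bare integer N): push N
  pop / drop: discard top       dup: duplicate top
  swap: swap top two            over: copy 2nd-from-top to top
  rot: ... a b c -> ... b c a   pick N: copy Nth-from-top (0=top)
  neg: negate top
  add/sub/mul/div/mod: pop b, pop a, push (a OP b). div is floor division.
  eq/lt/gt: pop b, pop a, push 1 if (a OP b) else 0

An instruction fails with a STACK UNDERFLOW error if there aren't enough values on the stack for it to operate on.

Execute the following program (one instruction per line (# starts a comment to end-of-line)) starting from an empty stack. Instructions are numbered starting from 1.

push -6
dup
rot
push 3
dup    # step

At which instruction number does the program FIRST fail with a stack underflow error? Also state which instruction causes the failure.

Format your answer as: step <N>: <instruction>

Step 1 ('push -6'): stack = [-6], depth = 1
Step 2 ('dup'): stack = [-6, -6], depth = 2
Step 3 ('rot'): needs 3 value(s) but depth is 2 — STACK UNDERFLOW

Answer: step 3: rot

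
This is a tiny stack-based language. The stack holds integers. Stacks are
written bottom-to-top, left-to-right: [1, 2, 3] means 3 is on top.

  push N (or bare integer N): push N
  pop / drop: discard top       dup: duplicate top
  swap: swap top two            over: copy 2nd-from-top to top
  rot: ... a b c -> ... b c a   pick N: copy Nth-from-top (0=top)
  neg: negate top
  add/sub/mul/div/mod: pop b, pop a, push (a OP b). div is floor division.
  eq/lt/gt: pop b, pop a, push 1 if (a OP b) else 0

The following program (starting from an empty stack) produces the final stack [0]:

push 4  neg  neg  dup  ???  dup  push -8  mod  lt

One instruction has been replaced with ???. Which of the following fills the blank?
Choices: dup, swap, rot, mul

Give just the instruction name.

Stack before ???: [4, 4]
Stack after ???:  [16]
Checking each choice:
  dup: produces [4, 4, 0]
  swap: produces [4, 0]
  rot: stack underflow (need 3, have 2)
  mul: MATCH


Answer: mul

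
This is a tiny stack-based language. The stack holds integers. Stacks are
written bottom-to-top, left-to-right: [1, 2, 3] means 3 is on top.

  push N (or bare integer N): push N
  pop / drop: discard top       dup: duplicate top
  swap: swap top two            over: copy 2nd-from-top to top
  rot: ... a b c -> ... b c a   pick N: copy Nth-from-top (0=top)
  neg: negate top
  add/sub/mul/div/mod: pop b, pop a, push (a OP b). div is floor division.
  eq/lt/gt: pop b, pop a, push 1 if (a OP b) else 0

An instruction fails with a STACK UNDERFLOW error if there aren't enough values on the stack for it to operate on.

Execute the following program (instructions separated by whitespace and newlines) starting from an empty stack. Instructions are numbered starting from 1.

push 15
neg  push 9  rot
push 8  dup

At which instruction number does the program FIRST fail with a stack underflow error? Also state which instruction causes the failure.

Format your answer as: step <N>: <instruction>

Step 1 ('push 15'): stack = [15], depth = 1
Step 2 ('neg'): stack = [-15], depth = 1
Step 3 ('push 9'): stack = [-15, 9], depth = 2
Step 4 ('rot'): needs 3 value(s) but depth is 2 — STACK UNDERFLOW

Answer: step 4: rot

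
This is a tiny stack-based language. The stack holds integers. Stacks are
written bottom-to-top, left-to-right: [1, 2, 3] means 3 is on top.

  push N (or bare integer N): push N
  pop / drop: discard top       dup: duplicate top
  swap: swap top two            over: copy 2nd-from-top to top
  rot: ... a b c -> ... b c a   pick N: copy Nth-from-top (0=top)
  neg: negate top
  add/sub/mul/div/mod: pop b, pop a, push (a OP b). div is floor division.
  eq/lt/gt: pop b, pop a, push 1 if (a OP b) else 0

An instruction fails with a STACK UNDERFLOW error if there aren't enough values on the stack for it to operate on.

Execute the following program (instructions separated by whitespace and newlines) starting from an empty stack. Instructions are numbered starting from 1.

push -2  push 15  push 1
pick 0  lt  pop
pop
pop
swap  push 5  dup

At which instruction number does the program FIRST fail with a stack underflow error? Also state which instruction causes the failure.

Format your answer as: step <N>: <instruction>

Answer: step 9: swap

Derivation:
Step 1 ('push -2'): stack = [-2], depth = 1
Step 2 ('push 15'): stack = [-2, 15], depth = 2
Step 3 ('push 1'): stack = [-2, 15, 1], depth = 3
Step 4 ('pick 0'): stack = [-2, 15, 1, 1], depth = 4
Step 5 ('lt'): stack = [-2, 15, 0], depth = 3
Step 6 ('pop'): stack = [-2, 15], depth = 2
Step 7 ('pop'): stack = [-2], depth = 1
Step 8 ('pop'): stack = [], depth = 0
Step 9 ('swap'): needs 2 value(s) but depth is 0 — STACK UNDERFLOW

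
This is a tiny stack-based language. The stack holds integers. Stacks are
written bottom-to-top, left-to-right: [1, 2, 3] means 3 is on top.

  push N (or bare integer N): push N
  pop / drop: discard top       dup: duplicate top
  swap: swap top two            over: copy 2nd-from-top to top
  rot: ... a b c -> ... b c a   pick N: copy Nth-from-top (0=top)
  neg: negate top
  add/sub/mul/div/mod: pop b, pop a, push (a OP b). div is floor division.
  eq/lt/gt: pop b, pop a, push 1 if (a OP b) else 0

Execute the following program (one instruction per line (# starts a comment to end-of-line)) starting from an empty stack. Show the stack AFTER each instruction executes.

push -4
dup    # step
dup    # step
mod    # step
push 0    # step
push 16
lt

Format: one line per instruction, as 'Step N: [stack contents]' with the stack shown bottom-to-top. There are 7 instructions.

Step 1: [-4]
Step 2: [-4, -4]
Step 3: [-4, -4, -4]
Step 4: [-4, 0]
Step 5: [-4, 0, 0]
Step 6: [-4, 0, 0, 16]
Step 7: [-4, 0, 1]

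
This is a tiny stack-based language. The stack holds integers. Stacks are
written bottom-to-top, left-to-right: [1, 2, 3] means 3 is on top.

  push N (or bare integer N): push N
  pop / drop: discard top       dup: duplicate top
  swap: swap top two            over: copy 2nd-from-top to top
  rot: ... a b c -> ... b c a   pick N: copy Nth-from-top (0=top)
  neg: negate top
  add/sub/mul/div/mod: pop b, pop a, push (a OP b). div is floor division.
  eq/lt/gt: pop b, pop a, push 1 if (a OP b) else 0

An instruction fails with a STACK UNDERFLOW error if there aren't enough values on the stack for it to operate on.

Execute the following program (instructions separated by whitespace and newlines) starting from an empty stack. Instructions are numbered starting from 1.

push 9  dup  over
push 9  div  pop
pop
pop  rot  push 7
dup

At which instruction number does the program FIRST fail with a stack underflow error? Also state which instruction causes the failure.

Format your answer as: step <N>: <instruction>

Step 1 ('push 9'): stack = [9], depth = 1
Step 2 ('dup'): stack = [9, 9], depth = 2
Step 3 ('over'): stack = [9, 9, 9], depth = 3
Step 4 ('push 9'): stack = [9, 9, 9, 9], depth = 4
Step 5 ('div'): stack = [9, 9, 1], depth = 3
Step 6 ('pop'): stack = [9, 9], depth = 2
Step 7 ('pop'): stack = [9], depth = 1
Step 8 ('pop'): stack = [], depth = 0
Step 9 ('rot'): needs 3 value(s) but depth is 0 — STACK UNDERFLOW

Answer: step 9: rot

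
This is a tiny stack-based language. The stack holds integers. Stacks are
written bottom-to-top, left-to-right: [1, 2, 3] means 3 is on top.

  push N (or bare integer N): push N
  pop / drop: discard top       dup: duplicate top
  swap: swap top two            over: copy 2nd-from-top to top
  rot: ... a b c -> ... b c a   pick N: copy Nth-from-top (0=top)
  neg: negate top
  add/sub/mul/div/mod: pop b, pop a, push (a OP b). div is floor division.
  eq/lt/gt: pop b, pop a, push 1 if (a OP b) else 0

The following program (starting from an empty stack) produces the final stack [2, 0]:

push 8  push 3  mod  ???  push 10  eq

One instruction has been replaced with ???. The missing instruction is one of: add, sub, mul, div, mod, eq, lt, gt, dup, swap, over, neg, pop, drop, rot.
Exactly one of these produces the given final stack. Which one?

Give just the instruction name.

Answer: dup

Derivation:
Stack before ???: [2]
Stack after ???:  [2, 2]
The instruction that transforms [2] -> [2, 2] is: dup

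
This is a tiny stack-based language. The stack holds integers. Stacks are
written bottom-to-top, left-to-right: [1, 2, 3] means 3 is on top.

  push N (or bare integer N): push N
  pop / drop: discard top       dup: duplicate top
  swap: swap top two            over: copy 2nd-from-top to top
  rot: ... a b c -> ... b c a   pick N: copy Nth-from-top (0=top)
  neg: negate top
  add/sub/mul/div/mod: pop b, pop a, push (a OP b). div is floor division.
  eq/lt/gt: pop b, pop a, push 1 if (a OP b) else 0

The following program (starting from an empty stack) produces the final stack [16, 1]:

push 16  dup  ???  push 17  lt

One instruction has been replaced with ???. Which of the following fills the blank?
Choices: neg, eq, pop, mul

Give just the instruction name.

Answer: neg

Derivation:
Stack before ???: [16, 16]
Stack after ???:  [16, -16]
Checking each choice:
  neg: MATCH
  eq: produces [1]
  pop: produces [1]
  mul: produces [0]


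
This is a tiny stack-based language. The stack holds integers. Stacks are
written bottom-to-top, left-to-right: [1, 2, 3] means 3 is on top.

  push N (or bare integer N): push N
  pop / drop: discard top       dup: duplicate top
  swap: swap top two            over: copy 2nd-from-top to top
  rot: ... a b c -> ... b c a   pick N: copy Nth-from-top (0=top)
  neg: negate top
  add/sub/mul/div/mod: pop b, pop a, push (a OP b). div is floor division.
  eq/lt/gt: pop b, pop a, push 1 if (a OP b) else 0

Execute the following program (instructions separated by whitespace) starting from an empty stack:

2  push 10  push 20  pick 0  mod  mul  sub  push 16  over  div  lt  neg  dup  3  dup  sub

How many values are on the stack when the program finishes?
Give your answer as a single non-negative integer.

After 'push 2': stack = [2] (depth 1)
After 'push 10': stack = [2, 10] (depth 2)
After 'push 20': stack = [2, 10, 20] (depth 3)
After 'pick 0': stack = [2, 10, 20, 20] (depth 4)
After 'mod': stack = [2, 10, 0] (depth 3)
After 'mul': stack = [2, 0] (depth 2)
After 'sub': stack = [2] (depth 1)
After 'push 16': stack = [2, 16] (depth 2)
After 'over': stack = [2, 16, 2] (depth 3)
After 'div': stack = [2, 8] (depth 2)
After 'lt': stack = [1] (depth 1)
After 'neg': stack = [-1] (depth 1)
After 'dup': stack = [-1, -1] (depth 2)
After 'push 3': stack = [-1, -1, 3] (depth 3)
After 'dup': stack = [-1, -1, 3, 3] (depth 4)
After 'sub': stack = [-1, -1, 0] (depth 3)

Answer: 3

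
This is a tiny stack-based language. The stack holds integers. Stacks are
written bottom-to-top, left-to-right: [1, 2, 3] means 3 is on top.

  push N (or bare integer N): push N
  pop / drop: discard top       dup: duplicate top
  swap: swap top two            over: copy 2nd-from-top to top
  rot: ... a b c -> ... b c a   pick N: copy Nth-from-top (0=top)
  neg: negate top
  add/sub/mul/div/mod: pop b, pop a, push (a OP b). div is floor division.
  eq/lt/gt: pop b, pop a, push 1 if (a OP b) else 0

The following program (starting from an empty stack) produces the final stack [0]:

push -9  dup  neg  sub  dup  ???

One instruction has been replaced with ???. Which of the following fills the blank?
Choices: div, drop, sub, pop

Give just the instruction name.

Answer: sub

Derivation:
Stack before ???: [-18, -18]
Stack after ???:  [0]
Checking each choice:
  div: produces [1]
  drop: produces [-18]
  sub: MATCH
  pop: produces [-18]


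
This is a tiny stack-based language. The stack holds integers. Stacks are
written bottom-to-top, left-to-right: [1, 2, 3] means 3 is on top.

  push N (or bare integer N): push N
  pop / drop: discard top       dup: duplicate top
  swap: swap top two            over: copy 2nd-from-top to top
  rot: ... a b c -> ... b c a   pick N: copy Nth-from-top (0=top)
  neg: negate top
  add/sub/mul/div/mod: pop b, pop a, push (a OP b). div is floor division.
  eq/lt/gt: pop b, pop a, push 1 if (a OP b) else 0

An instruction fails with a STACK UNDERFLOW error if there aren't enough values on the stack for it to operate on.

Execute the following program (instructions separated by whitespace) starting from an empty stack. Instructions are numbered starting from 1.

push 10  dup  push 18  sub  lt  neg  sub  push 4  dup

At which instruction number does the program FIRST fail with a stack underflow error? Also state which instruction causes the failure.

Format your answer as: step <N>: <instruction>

Step 1 ('push 10'): stack = [10], depth = 1
Step 2 ('dup'): stack = [10, 10], depth = 2
Step 3 ('push 18'): stack = [10, 10, 18], depth = 3
Step 4 ('sub'): stack = [10, -8], depth = 2
Step 5 ('lt'): stack = [0], depth = 1
Step 6 ('neg'): stack = [0], depth = 1
Step 7 ('sub'): needs 2 value(s) but depth is 1 — STACK UNDERFLOW

Answer: step 7: sub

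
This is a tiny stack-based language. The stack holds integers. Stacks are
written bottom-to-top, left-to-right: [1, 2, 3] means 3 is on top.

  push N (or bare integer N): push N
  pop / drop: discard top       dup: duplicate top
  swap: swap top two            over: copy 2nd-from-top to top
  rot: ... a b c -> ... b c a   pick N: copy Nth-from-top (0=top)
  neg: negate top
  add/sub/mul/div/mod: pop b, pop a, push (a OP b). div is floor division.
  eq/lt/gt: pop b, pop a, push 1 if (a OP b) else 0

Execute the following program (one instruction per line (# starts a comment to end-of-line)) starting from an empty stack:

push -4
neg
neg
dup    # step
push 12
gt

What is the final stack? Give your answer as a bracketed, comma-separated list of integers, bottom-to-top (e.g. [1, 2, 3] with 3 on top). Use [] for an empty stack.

After 'push -4': [-4]
After 'neg': [4]
After 'neg': [-4]
After 'dup': [-4, -4]
After 'push 12': [-4, -4, 12]
After 'gt': [-4, 0]

Answer: [-4, 0]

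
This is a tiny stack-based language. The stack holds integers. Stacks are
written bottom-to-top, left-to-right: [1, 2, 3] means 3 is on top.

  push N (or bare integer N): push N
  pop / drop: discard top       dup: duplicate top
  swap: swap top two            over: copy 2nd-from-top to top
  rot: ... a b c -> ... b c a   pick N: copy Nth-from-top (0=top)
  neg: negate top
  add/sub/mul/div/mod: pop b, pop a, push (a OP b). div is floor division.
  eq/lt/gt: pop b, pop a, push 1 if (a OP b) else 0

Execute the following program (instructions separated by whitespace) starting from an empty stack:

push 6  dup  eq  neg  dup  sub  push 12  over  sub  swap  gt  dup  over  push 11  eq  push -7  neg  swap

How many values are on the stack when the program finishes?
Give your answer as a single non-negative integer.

After 'push 6': stack = [6] (depth 1)
After 'dup': stack = [6, 6] (depth 2)
After 'eq': stack = [1] (depth 1)
After 'neg': stack = [-1] (depth 1)
After 'dup': stack = [-1, -1] (depth 2)
After 'sub': stack = [0] (depth 1)
After 'push 12': stack = [0, 12] (depth 2)
After 'over': stack = [0, 12, 0] (depth 3)
After 'sub': stack = [0, 12] (depth 2)
After 'swap': stack = [12, 0] (depth 2)
After 'gt': stack = [1] (depth 1)
After 'dup': stack = [1, 1] (depth 2)
After 'over': stack = [1, 1, 1] (depth 3)
After 'push 11': stack = [1, 1, 1, 11] (depth 4)
After 'eq': stack = [1, 1, 0] (depth 3)
After 'push -7': stack = [1, 1, 0, -7] (depth 4)
After 'neg': stack = [1, 1, 0, 7] (depth 4)
After 'swap': stack = [1, 1, 7, 0] (depth 4)

Answer: 4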